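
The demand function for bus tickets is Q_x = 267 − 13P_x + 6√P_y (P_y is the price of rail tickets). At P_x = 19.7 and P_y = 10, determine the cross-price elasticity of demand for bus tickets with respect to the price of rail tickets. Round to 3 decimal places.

At P_x = 19.7 and P_y = 10: Q_x = 29.874.
∂Q_x/∂P_y = 6/(2√P_y) = 6/(2√10) = 0.9487.
ε = (∂Q_x/∂P_y)(P_y/Q_x) = 0.9487 × (10/29.874) ≈ 0.318.
ε > 0: substitutes.

0.318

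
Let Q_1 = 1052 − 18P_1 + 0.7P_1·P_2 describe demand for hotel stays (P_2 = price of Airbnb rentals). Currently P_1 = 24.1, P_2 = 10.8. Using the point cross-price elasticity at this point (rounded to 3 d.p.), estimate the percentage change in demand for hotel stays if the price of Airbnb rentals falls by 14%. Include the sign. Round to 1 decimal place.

-3.2%

At P_1 = 24.1, P_2 = 10.8: Q_1 = 800.396.
∂Q_1/∂P_2 = 0.7P_1 = 16.8700.
ε = (∂Q_1/∂P_2)(P_2/Q_1) = 16.8700 × 10.8/800.396 ≈ 0.228.
%ΔQ_1 ≈ ε × %ΔP_2 = 0.228 × (-14%) = -3.2%.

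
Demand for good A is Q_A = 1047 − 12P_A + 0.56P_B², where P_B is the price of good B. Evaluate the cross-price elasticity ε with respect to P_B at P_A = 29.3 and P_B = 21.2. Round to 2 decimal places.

0.53

At P_A = 29.3 and P_B = 21.2: Q_A = 947.086.
∂Q_A/∂P_B = 1.12P_B = 1.12(21.2) = 23.7440.
ε = (∂Q_A/∂P_B)(P_B/Q_A) = 23.7440 × (21.2/947.086) ≈ 0.53.
ε > 0: substitutes.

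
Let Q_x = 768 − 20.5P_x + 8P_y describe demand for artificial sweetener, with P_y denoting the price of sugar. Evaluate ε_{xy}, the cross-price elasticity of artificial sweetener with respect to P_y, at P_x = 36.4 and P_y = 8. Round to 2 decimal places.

At P_x = 36.4 and P_y = 8: Q_x = 85.8.
∂Q_x/∂P_y = 8.
ε = (∂Q_x/∂P_y)(P_y/Q_x) = 8 × (8/85.8) ≈ 0.75.

0.75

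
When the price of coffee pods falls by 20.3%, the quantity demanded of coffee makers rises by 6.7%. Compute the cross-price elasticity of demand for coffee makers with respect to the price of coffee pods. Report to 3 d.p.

-0.330

ε = (%ΔQ of coffee makers) / (%ΔP of coffee pods) = (6.7%) / (-20.3%) ≈ -0.330.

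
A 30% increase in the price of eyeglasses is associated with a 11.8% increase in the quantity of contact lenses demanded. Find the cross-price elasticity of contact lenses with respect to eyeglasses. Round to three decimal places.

0.393

ε = (%ΔQ of contact lenses) / (%ΔP of eyeglasses) = (11.8%) / (30%) ≈ 0.393.
Positive cross-price elasticity: substitutes.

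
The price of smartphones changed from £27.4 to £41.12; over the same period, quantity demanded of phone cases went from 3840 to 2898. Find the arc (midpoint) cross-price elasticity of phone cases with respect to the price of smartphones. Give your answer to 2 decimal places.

-0.70

ΔQ_A = 2898 − 3840 = -942; ΔP_B = 41.12 − 27.4 = 13.72.
Midpoints: Q̄_A = 3369.0, P̄_B = 34.26.
ε = (ΔQ_A/Q̄_A)/(ΔP_B/P̄_B) = (-942/3369.0)/(13.72/34.26) ≈ -0.70.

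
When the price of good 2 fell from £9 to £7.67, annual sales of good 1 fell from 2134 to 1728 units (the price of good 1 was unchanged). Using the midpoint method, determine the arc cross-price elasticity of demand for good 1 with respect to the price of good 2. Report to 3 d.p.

1.318

ΔQ_1 = 1728 − 2134 = -406; ΔP_2 = 7.67 − 9 = -1.33.
Midpoints: Q̄_1 = 1931.0, P̄_2 = 8.34.
ε = (ΔQ_1/Q̄_1)/(ΔP_2/P̄_2) = (-406/1931.0)/(-1.33/8.34) ≈ 1.318.
ε > 0: good 1 and good 2 are substitutes.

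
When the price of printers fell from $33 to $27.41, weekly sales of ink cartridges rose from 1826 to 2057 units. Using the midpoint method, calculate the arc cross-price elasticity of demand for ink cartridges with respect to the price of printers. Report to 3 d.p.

-0.643

ΔQ_A = 2057 − 1826 = 231; ΔP_B = 27.41 − 33 = -5.59.
Midpoints: Q̄_A = 1941.5, P̄_B = 30.20.
ε = (ΔQ_A/Q̄_A)/(ΔP_B/P̄_B) = (231/1941.5)/(-5.59/30.20) ≈ -0.643.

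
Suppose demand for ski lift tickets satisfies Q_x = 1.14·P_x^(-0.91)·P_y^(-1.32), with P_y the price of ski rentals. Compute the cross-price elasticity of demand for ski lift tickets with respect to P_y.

In a log-linear (constant-elasticity) demand function, the coefficient on the exponent of P_y is the cross-price elasticity.
ε = -1.32. Negative, so ski lift tickets and ski rentals are complements.

-1.32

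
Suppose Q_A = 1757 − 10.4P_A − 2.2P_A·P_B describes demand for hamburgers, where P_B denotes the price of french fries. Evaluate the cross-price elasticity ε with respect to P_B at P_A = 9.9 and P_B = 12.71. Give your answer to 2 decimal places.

At P_A = 9.9 and P_B = 12.71: Q_A = 1377.216.
∂Q_A/∂P_B = -2.2P_A = -2.2(9.9) = -21.7800.
ε = (∂Q_A/∂P_B)(P_B/Q_A) = -21.7800 × (12.71/1377.216) ≈ -0.20.

-0.20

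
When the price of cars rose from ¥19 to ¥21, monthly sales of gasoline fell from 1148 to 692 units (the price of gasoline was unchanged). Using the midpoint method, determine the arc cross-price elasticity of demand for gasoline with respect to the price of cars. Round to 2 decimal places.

-4.96

ΔQ_A = 692 − 1148 = -456; ΔP_B = 21 − 19 = 2.
Midpoints: Q̄_A = 920.0, P̄_B = 20.00.
ε = (ΔQ_A/Q̄_A)/(ΔP_B/P̄_B) = (-456/920.0)/(2/20.00) ≈ -4.96.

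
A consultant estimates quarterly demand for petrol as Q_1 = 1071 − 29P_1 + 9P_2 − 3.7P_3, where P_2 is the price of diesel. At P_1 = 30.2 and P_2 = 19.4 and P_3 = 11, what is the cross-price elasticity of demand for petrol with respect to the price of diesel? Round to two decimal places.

At P_1 = 30.2 and P_2 = 19.4 and P_3 = 11: Q_1 = 329.1.
∂Q_1/∂P_2 = 9.
ε = (∂Q_1/∂P_2)(P_2/Q_1) = 9 × (19.4/329.1) ≈ 0.53.

0.53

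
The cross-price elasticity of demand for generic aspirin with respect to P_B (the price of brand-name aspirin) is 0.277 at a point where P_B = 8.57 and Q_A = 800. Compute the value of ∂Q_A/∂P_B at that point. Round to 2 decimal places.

25.86

ε = (∂Q_A/∂P_B)·(P_B/Q_A) ⇒ ∂Q_A/∂P_B = ε·Q_A/P_B = 0.277 × 800/8.57 ≈ 25.86.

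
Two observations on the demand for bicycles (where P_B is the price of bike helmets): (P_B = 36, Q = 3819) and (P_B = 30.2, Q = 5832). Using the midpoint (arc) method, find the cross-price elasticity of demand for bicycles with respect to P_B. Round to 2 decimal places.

-2.38

ΔQ_A = 5832 − 3819 = 2013; ΔP_B = 30.2 − 36 = -5.8.
Midpoints: Q̄_A = 4825.5, P̄_B = 33.10.
ε = (ΔQ_A/Q̄_A)/(ΔP_B/P̄_B) = (2013/4825.5)/(-5.8/33.10) ≈ -2.38.
ε < 0: bicycles and bike helmets are complements.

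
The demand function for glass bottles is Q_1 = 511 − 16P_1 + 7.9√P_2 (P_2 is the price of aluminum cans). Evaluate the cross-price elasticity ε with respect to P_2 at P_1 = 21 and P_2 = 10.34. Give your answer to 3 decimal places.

0.063

At P_1 = 21 and P_2 = 10.34: Q_1 = 200.403.
∂Q_1/∂P_2 = 7.9/(2√P_2) = 7.9/(2√10.34) = 1.2284.
ε = (∂Q_1/∂P_2)(P_2/Q_1) = 1.2284 × (10.34/200.403) ≈ 0.063.
ε > 0: substitutes.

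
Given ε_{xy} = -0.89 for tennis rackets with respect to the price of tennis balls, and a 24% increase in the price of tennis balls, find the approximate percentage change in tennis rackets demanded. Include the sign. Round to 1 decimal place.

-21.4%

%ΔQ ≈ ε × %ΔP of tennis balls = -0.89 × (24%) = -21.4%.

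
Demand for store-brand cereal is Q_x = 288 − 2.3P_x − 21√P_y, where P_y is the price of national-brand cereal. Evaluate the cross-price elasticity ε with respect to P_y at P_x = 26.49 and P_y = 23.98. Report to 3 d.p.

At P_x = 26.49 and P_y = 23.98: Q_x = 124.237.
∂Q_x/∂P_y = -21/(2√P_y) = -21/(2√23.98) = -2.1442.
ε = (∂Q_x/∂P_y)(P_y/Q_x) = -2.1442 × (23.98/124.237) ≈ -0.414.
ε < 0: complements.

-0.414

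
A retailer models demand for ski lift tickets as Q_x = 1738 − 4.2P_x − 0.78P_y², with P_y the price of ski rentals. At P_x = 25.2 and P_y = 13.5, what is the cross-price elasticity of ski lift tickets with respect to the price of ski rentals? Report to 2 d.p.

-0.19

At P_x = 25.2 and P_y = 13.5: Q_x = 1490.005.
∂Q_x/∂P_y = -1.56P_y = -1.56(13.5) = -21.0600.
ε = (∂Q_x/∂P_y)(P_y/Q_x) = -21.0600 × (13.5/1490.005) ≈ -0.19.
ε < 0: complements.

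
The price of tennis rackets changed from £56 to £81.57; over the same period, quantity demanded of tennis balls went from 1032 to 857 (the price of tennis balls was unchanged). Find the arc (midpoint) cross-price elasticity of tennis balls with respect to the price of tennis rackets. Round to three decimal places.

ΔQ_A = 857 − 1032 = -175; ΔP_B = 81.57 − 56 = 25.57.
Midpoints: Q̄_A = 944.5, P̄_B = 68.78.
ε = (ΔQ_A/Q̄_A)/(ΔP_B/P̄_B) = (-175/944.5)/(25.57/68.78) ≈ -0.498.
ε < 0: tennis balls and tennis rackets are complements.

-0.498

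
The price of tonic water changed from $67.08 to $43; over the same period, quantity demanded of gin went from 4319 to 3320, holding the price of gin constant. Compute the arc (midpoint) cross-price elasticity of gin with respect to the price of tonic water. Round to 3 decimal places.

0.598

ΔQ_A = 3320 − 4319 = -999; ΔP_B = 43 − 67.08 = -24.08.
Midpoints: Q̄_A = 3819.5, P̄_B = 55.04.
ε = (ΔQ_A/Q̄_A)/(ΔP_B/P̄_B) = (-999/3819.5)/(-24.08/55.04) ≈ 0.598.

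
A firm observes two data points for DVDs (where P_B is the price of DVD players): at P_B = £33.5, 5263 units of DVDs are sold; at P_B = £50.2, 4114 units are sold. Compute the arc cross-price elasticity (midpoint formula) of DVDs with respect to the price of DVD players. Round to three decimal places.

ΔQ_A = 4114 − 5263 = -1149; ΔP_B = 50.2 − 33.5 = 16.7.
Midpoints: Q̄_A = 4688.5, P̄_B = 41.85.
ε = (ΔQ_A/Q̄_A)/(ΔP_B/P̄_B) = (-1149/4688.5)/(16.7/41.85) ≈ -0.614.

-0.614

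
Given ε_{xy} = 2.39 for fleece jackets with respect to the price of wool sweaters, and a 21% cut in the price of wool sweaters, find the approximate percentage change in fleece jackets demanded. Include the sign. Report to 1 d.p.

-50.2%

%ΔQ ≈ ε × %ΔP of wool sweaters = 2.39 × (-21%) = -50.2%.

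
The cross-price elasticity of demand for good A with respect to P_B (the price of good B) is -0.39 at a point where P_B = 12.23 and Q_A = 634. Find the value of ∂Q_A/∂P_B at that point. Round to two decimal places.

-20.22

ε = (∂Q_A/∂P_B)·(P_B/Q_A) ⇒ ∂Q_A/∂P_B = ε·Q_A/P_B = -0.39 × 634/12.23 ≈ -20.22.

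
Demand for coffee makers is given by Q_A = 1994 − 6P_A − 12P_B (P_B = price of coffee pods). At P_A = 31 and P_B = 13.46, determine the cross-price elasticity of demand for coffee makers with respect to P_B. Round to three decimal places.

At P_A = 31 and P_B = 13.46: Q_A = 1646.48.
∂Q_A/∂P_B = -12.
ε = (∂Q_A/∂P_B)(P_B/Q_A) = -12 × (13.46/1646.48) ≈ -0.098.
Since ε < 0, coffee makers and coffee pods are complements.

-0.098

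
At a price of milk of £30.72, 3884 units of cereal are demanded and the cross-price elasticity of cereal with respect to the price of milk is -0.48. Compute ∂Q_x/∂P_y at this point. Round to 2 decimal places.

ε = (∂Q_x/∂P_y)·(P_y/Q_x) ⇒ ∂Q_x/∂P_y = ε·Q_x/P_y = -0.48 × 3884/30.72 ≈ -60.69.

-60.69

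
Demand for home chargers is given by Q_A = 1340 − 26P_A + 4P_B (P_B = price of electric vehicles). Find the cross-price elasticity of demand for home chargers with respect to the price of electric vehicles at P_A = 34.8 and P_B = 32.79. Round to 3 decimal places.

At P_A = 34.8 and P_B = 32.79: Q_A = 566.36.
∂Q_A/∂P_B = 4.
ε = (∂Q_A/∂P_B)(P_B/Q_A) = 4 × (32.79/566.36) ≈ 0.232.
Since ε > 0, home chargers and electric vehicles are substitutes.

0.232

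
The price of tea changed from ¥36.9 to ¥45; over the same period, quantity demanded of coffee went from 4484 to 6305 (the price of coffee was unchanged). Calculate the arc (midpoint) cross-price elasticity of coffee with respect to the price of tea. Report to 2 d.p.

ΔQ_A = 6305 − 4484 = 1821; ΔP_B = 45 − 36.9 = 8.1.
Midpoints: Q̄_A = 5394.5, P̄_B = 40.95.
ε = (ΔQ_A/Q̄_A)/(ΔP_B/P̄_B) = (1821/5394.5)/(8.1/40.95) ≈ 1.71.

1.71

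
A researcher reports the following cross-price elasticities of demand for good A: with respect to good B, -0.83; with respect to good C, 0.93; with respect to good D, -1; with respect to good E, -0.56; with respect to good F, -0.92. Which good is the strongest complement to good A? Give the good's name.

Complements have ε < 0. The most negative value is -1 (good D).

good D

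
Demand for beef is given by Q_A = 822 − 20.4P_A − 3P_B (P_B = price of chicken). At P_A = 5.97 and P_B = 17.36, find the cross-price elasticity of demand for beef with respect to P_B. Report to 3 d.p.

-0.080

At P_A = 5.97 and P_B = 17.36: Q_A = 648.132.
∂Q_A/∂P_B = -3.
ε = (∂Q_A/∂P_B)(P_B/Q_A) = -3 × (17.36/648.132) ≈ -0.080.
Since ε < 0, beef and chicken are complements.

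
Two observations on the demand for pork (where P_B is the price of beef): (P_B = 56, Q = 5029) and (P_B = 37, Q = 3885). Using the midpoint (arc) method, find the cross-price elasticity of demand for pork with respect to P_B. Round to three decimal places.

0.628

ΔQ_A = 3885 − 5029 = -1144; ΔP_B = 37 − 56 = -19.
Midpoints: Q̄_A = 4457.0, P̄_B = 46.50.
ε = (ΔQ_A/Q̄_A)/(ΔP_B/P̄_B) = (-1144/4457.0)/(-19/46.50) ≈ 0.628.
ε > 0: pork and beef are substitutes.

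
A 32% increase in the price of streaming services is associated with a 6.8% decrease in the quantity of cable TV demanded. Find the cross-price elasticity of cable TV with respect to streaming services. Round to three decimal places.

-0.213

ε = (%ΔQ of cable TV) / (%ΔP of streaming services) = (-6.8%) / (32%) ≈ -0.213.
Negative cross-price elasticity: complements.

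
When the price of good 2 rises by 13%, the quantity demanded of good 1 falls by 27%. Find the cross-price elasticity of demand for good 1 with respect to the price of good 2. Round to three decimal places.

ε = (%ΔQ of good 1) / (%ΔP of good 2) = (-27%) / (13%) ≈ -2.077.
Negative cross-price elasticity: complements.

-2.077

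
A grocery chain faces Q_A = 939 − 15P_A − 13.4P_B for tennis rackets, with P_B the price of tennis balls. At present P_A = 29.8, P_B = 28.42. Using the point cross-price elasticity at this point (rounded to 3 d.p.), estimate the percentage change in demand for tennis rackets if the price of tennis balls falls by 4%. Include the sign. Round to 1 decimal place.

At P_A = 29.8, P_B = 28.42: Q_A = 111.172.
∂Q_A/∂P_B = -13.4.
ε = (∂Q_A/∂P_B)(P_B/Q_A) = -13.4000 × 28.42/111.172 ≈ -3.426.
%ΔQ_A ≈ ε × %ΔP_B = -3.426 × (-4%) = 13.7%.

13.7%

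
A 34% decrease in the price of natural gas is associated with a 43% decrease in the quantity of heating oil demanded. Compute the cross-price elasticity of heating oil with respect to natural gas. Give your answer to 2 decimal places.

ε = (%ΔQ of heating oil) / (%ΔP of natural gas) = (-43%) / (-34%) ≈ 1.26.
Positive cross-price elasticity: substitutes.

1.26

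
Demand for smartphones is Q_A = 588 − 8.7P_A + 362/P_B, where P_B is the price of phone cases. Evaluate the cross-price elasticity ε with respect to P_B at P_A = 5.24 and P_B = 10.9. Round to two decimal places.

At P_A = 5.24 and P_B = 10.9: Q_A = 575.623.
∂Q_A/∂P_B = −362/P_B² = -3.0469.
ε = (∂Q_A/∂P_B)(P_B/Q_A) = -3.0469 × (10.9/575.623) ≈ -0.06.
ε < 0: complements.

-0.06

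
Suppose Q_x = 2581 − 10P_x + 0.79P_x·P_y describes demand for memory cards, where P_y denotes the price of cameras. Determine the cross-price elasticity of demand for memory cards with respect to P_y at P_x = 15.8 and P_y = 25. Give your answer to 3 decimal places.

At P_x = 15.8 and P_y = 25: Q_x = 2735.05.
∂Q_x/∂P_y = 0.79P_x = 0.79(15.8) = 12.4820.
ε = (∂Q_x/∂P_y)(P_y/Q_x) = 12.4820 × (25/2735.05) ≈ 0.114.

0.114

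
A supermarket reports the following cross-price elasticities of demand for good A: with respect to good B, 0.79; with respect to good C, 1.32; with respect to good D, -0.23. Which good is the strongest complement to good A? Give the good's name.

Complements have ε < 0. The most negative value is -0.23 (good D).

good D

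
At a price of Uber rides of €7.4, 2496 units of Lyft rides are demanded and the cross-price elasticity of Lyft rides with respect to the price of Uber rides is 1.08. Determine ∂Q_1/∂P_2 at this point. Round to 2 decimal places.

ε = (∂Q_1/∂P_2)·(P_2/Q_1) ⇒ ∂Q_1/∂P_2 = ε·Q_1/P_2 = 1.08 × 2496/7.4 ≈ 364.28.

364.28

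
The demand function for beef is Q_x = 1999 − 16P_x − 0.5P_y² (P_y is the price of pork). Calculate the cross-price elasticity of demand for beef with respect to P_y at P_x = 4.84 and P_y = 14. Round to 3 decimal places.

-0.107

At P_x = 4.84 and P_y = 14: Q_x = 1823.56.
∂Q_x/∂P_y = -1P_y = -1(14) = -14.0000.
ε = (∂Q_x/∂P_y)(P_y/Q_x) = -14.0000 × (14/1823.56) ≈ -0.107.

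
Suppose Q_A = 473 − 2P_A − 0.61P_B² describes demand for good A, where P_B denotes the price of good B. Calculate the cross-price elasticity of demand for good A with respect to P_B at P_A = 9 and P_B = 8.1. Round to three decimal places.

At P_A = 9 and P_B = 8.1: Q_A = 414.978.
∂Q_A/∂P_B = -1.22P_B = -1.22(8.1) = -9.8820.
ε = (∂Q_A/∂P_B)(P_B/Q_A) = -9.8820 × (8.1/414.978) ≈ -0.193.

-0.193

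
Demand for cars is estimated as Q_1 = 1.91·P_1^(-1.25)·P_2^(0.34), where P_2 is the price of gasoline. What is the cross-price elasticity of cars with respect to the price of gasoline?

0.34

In a log-linear (constant-elasticity) demand function, the coefficient on the exponent of P_2 is the cross-price elasticity.
ε = 0.34. Positive, so cars and gasoline are substitutes.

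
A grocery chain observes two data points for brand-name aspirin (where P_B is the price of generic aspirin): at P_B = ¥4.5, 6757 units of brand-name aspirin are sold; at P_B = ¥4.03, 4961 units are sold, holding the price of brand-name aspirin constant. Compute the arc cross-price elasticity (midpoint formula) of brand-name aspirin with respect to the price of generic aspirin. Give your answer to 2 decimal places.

2.78

ΔQ_A = 4961 − 6757 = -1796; ΔP_B = 4.03 − 4.5 = -0.47.
Midpoints: Q̄_A = 5859.0, P̄_B = 4.27.
ε = (ΔQ_A/Q̄_A)/(ΔP_B/P̄_B) = (-1796/5859.0)/(-0.47/4.27) ≈ 2.78.
ε > 0: brand-name aspirin and generic aspirin are substitutes.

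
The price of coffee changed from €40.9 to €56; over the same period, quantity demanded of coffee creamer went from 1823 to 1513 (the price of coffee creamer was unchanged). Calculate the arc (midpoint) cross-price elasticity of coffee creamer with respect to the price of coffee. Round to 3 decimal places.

-0.596

ΔQ_A = 1513 − 1823 = -310; ΔP_B = 56 − 40.9 = 15.1.
Midpoints: Q̄_A = 1668.0, P̄_B = 48.45.
ε = (ΔQ_A/Q̄_A)/(ΔP_B/P̄_B) = (-310/1668.0)/(15.1/48.45) ≈ -0.596.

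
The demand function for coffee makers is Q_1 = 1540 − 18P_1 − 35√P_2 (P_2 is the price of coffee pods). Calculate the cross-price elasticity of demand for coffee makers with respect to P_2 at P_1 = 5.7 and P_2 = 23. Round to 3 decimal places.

-0.066

At P_1 = 5.7 and P_2 = 23: Q_1 = 1269.546.
∂Q_1/∂P_2 = -35/(2√P_2) = -35/(2√23) = -3.6490.
ε = (∂Q_1/∂P_2)(P_2/Q_1) = -3.6490 × (23/1269.546) ≈ -0.066.
ε < 0: complements.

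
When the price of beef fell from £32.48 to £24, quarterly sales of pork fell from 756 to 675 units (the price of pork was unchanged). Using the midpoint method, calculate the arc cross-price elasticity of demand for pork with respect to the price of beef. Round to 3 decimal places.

0.377

ΔQ_A = 675 − 756 = -81; ΔP_B = 24 − 32.48 = -8.48.
Midpoints: Q̄_A = 715.5, P̄_B = 28.24.
ε = (ΔQ_A/Q̄_A)/(ΔP_B/P̄_B) = (-81/715.5)/(-8.48/28.24) ≈ 0.377.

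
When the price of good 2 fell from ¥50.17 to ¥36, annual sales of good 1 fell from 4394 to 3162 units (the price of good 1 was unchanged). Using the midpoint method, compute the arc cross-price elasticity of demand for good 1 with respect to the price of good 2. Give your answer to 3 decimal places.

ΔQ_1 = 3162 − 4394 = -1232; ΔP_2 = 36 − 50.17 = -14.17.
Midpoints: Q̄_1 = 3778.0, P̄_2 = 43.09.
ε = (ΔQ_1/Q̄_1)/(ΔP_2/P̄_2) = (-1232/3778.0)/(-14.17/43.09) ≈ 0.992.

0.992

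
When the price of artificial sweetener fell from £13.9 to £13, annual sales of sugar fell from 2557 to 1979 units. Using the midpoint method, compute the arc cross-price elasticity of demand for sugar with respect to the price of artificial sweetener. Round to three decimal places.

ΔQ_A = 1979 − 2557 = -578; ΔP_B = 13 − 13.9 = -0.9.
Midpoints: Q̄_A = 2268.0, P̄_B = 13.45.
ε = (ΔQ_A/Q̄_A)/(ΔP_B/P̄_B) = (-578/2268.0)/(-0.9/13.45) ≈ 3.809.
ε > 0: sugar and artificial sweetener are substitutes.

3.809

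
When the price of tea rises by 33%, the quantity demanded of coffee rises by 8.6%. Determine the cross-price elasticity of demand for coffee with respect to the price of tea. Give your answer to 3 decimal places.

ε = (%ΔQ of coffee) / (%ΔP of tea) = (8.6%) / (33%) ≈ 0.261.
Positive cross-price elasticity: substitutes.

0.261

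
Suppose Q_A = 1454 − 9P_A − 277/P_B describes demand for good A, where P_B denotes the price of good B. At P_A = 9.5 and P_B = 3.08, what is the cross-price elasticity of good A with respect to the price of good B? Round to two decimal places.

At P_A = 9.5 and P_B = 3.08: Q_A = 1278.565.
∂Q_A/∂P_B = 277/P_B² = 29.1997.
ε = (∂Q_A/∂P_B)(P_B/Q_A) = 29.1997 × (3.08/1278.565) ≈ 0.07.
ε > 0: substitutes.

0.07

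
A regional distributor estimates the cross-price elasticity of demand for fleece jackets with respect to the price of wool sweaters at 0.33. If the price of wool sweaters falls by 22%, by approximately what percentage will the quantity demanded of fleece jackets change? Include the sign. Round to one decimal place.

-7.3%

%ΔQ ≈ ε × %ΔP of wool sweaters = 0.33 × (-22%) = -7.3%.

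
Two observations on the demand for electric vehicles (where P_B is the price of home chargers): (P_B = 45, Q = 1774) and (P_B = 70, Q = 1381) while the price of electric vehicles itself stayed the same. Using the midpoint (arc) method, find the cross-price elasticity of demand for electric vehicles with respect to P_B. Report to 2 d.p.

ΔQ_A = 1381 − 1774 = -393; ΔP_B = 70 − 45 = 25.
Midpoints: Q̄_A = 1577.5, P̄_B = 57.50.
ε = (ΔQ_A/Q̄_A)/(ΔP_B/P̄_B) = (-393/1577.5)/(25/57.50) ≈ -0.57.

-0.57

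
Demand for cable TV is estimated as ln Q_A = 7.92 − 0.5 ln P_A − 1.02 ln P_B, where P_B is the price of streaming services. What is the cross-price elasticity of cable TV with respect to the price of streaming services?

In a log-linear (constant-elasticity) demand function, the coefficient on ln P_B is the cross-price elasticity.
ε = -1.02. Negative, so cable TV and streaming services are complements.

-1.02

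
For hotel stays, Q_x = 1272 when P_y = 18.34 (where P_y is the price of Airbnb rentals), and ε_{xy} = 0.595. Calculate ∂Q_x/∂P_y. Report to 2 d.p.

41.27

ε = (∂Q_x/∂P_y)·(P_y/Q_x) ⇒ ∂Q_x/∂P_y = ε·Q_x/P_y = 0.595 × 1272/18.34 ≈ 41.27.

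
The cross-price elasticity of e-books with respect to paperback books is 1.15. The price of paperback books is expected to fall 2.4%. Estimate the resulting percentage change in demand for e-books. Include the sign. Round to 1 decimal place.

-2.8%

%ΔQ ≈ ε × %ΔP of paperback books = 1.15 × (-2.4%) = -2.8%.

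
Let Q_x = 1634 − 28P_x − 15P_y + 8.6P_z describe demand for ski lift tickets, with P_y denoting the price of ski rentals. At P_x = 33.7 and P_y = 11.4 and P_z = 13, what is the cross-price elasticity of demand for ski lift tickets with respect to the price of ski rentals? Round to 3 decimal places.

-0.271

At P_x = 33.7 and P_y = 11.4 and P_z = 13: Q_x = 631.2.
∂Q_x/∂P_y = -15.
ε = (∂Q_x/∂P_y)(P_y/Q_x) = -15 × (11.4/631.2) ≈ -0.271.
Since ε < 0, ski lift tickets and ski rentals are complements.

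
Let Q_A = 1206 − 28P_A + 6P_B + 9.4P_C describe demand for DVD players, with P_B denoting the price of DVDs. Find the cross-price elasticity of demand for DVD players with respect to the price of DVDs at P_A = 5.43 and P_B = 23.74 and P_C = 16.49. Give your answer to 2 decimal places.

At P_A = 5.43 and P_B = 23.74 and P_C = 16.49: Q_A = 1351.406.
∂Q_A/∂P_B = 6.
ε = (∂Q_A/∂P_B)(P_B/Q_A) = 6 × (23.74/1351.406) ≈ 0.11.
Since ε > 0, DVD players and DVDs are substitutes.

0.11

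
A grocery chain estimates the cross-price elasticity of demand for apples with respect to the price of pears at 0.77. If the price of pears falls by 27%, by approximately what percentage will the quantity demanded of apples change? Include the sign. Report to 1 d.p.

%ΔQ ≈ ε × %ΔP of pears = 0.77 × (-27%) = -20.8%.
Demand for apples falls by about 20.8%.

-20.8%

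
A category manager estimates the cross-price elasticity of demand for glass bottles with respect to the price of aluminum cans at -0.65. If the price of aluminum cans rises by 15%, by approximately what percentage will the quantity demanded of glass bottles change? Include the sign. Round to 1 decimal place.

-9.8%

%ΔQ ≈ ε × %ΔP of aluminum cans = -0.65 × (15%) = -9.8%.
Demand for glass bottles falls by about 9.8%.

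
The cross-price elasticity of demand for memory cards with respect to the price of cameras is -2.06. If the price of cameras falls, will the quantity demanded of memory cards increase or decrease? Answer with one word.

ε < 0 and the price of cameras falls, so the quantity of memory cards moves in the opposite direction: it increases.

increase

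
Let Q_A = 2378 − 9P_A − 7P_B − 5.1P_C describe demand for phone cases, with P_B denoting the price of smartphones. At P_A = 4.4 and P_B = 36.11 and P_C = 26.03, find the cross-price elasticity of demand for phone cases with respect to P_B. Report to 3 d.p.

-0.129

At P_A = 4.4 and P_B = 36.11 and P_C = 26.03: Q_A = 1952.877.
∂Q_A/∂P_B = -7.
ε = (∂Q_A/∂P_B)(P_B/Q_A) = -7 × (36.11/1952.877) ≈ -0.129.
Since ε < 0, phone cases and smartphones are complements.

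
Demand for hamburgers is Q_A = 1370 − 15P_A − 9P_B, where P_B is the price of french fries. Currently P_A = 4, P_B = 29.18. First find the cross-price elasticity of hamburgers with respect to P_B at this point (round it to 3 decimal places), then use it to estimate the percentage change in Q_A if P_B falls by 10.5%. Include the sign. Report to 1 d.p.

At P_A = 4, P_B = 29.18: Q_A = 1047.38.
∂Q_A/∂P_B = -9.
ε = (∂Q_A/∂P_B)(P_B/Q_A) = -9.0000 × 29.18/1047.38 ≈ -0.251.
%ΔQ_A ≈ ε × %ΔP_B = -0.251 × (-10.5%) = 2.6%.

2.6%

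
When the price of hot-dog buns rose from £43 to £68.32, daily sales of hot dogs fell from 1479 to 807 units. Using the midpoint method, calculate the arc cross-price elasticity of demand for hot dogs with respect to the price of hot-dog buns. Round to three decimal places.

-1.292

ΔQ_A = 807 − 1479 = -672; ΔP_B = 68.32 − 43 = 25.32.
Midpoints: Q̄_A = 1143.0, P̄_B = 55.66.
ε = (ΔQ_A/Q̄_A)/(ΔP_B/P̄_B) = (-672/1143.0)/(25.32/55.66) ≈ -1.292.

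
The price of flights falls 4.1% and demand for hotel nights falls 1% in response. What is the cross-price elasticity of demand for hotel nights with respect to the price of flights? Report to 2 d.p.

ε = (%ΔQ of hotel nights) / (%ΔP of flights) = (-1%) / (-4.1%) ≈ 0.24.

0.24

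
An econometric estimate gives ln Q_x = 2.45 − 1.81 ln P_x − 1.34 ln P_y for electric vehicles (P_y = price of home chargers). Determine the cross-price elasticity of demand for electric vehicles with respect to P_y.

-1.34

In a log-linear (constant-elasticity) demand function, the coefficient on ln P_y is the cross-price elasticity.
ε = -1.34. Negative, so electric vehicles and home chargers are complements.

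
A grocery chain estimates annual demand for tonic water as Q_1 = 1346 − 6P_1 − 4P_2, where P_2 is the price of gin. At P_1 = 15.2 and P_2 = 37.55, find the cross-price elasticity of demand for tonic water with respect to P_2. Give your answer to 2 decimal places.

At P_1 = 15.2 and P_2 = 37.55: Q_1 = 1104.6.
∂Q_1/∂P_2 = -4.
ε = (∂Q_1/∂P_2)(P_2/Q_1) = -4 × (37.55/1104.6) ≈ -0.14.

-0.14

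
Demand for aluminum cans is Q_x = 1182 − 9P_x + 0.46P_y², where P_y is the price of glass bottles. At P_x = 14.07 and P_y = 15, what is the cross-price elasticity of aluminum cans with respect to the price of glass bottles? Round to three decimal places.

0.179

At P_x = 14.07 and P_y = 15: Q_x = 1158.87.
∂Q_x/∂P_y = 0.92P_y = 0.92(15) = 13.8000.
ε = (∂Q_x/∂P_y)(P_y/Q_x) = 13.8000 × (15/1158.87) ≈ 0.179.
ε > 0: substitutes.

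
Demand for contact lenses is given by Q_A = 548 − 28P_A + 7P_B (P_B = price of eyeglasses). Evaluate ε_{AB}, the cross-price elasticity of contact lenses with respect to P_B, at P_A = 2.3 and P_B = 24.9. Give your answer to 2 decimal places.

At P_A = 2.3 and P_B = 24.9: Q_A = 657.9.
∂Q_A/∂P_B = 7.
ε = (∂Q_A/∂P_B)(P_B/Q_A) = 7 × (24.9/657.9) ≈ 0.26.

0.26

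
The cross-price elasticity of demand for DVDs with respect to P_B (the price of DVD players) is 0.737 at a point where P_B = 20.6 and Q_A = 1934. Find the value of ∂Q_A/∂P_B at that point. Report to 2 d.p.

69.19

ε = (∂Q_A/∂P_B)·(P_B/Q_A) ⇒ ∂Q_A/∂P_B = ε·Q_A/P_B = 0.737 × 1934/20.6 ≈ 69.19.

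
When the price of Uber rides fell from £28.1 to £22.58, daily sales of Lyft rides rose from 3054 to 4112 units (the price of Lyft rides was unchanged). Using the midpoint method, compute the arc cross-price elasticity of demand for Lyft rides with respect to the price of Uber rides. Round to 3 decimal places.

-1.356

ΔQ_A = 4112 − 3054 = 1058; ΔP_B = 22.58 − 28.1 = -5.52.
Midpoints: Q̄_A = 3583.0, P̄_B = 25.34.
ε = (ΔQ_A/Q̄_A)/(ΔP_B/P̄_B) = (1058/3583.0)/(-5.52/25.34) ≈ -1.356.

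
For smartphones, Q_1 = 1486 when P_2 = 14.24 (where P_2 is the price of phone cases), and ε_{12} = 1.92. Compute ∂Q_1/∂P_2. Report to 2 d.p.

ε = (∂Q_1/∂P_2)·(P_2/Q_1) ⇒ ∂Q_1/∂P_2 = ε·Q_1/P_2 = 1.92 × 1486/14.24 ≈ 200.36.

200.36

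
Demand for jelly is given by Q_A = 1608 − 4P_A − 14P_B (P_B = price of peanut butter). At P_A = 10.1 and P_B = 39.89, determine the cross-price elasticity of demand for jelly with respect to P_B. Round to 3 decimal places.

-0.553

At P_A = 10.1 and P_B = 39.89: Q_A = 1009.14.
∂Q_A/∂P_B = -14.
ε = (∂Q_A/∂P_B)(P_B/Q_A) = -14 × (39.89/1009.14) ≈ -0.553.
Since ε < 0, jelly and peanut butter are complements.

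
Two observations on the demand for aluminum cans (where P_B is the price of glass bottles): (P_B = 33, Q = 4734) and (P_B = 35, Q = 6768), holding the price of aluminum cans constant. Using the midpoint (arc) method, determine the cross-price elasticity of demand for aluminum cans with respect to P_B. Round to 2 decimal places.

6.01

ΔQ_A = 6768 − 4734 = 2034; ΔP_B = 35 − 33 = 2.
Midpoints: Q̄_A = 5751.0, P̄_B = 34.00.
ε = (ΔQ_A/Q̄_A)/(ΔP_B/P̄_B) = (2034/5751.0)/(2/34.00) ≈ 6.01.
ε > 0: aluminum cans and glass bottles are substitutes.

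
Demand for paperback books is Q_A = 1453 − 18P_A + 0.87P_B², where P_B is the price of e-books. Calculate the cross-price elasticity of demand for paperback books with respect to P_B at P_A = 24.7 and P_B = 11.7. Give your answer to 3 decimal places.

0.211

At P_A = 24.7 and P_B = 11.7: Q_A = 1127.494.
∂Q_A/∂P_B = 1.74P_B = 1.74(11.7) = 20.3580.
ε = (∂Q_A/∂P_B)(P_B/Q_A) = 20.3580 × (11.7/1127.494) ≈ 0.211.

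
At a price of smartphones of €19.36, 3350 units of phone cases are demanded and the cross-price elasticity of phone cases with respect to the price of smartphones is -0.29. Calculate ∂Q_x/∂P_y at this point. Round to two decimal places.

-50.18

ε = (∂Q_x/∂P_y)·(P_y/Q_x) ⇒ ∂Q_x/∂P_y = ε·Q_x/P_y = -0.29 × 3350/19.36 ≈ -50.18.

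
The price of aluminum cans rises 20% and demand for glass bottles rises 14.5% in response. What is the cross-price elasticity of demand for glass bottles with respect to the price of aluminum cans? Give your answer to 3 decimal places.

ε = (%ΔQ of glass bottles) / (%ΔP of aluminum cans) = (14.5%) / (20%) ≈ 0.725.
Positive cross-price elasticity: substitutes.

0.725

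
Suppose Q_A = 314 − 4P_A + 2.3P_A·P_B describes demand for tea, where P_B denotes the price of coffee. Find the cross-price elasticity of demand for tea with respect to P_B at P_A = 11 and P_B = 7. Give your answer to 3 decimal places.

At P_A = 11 and P_B = 7: Q_A = 447.1.
∂Q_A/∂P_B = 2.3P_A = 2.3(11) = 25.3000.
ε = (∂Q_A/∂P_B)(P_B/Q_A) = 25.3000 × (7/447.1) ≈ 0.396.

0.396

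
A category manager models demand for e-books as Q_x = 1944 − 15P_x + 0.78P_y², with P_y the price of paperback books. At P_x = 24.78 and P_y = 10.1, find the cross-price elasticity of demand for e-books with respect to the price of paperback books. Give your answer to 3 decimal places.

At P_x = 24.78 and P_y = 10.1: Q_x = 1651.868.
∂Q_x/∂P_y = 1.56P_y = 1.56(10.1) = 15.7560.
ε = (∂Q_x/∂P_y)(P_y/Q_x) = 15.7560 × (10.1/1651.868) ≈ 0.096.
ε > 0: substitutes.

0.096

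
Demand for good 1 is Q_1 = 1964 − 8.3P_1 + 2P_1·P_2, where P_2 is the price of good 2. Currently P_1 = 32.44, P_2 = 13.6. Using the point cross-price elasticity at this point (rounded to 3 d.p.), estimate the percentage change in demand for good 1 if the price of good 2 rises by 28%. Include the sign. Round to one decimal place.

At P_1 = 32.44, P_2 = 13.6: Q_1 = 2577.116.
∂Q_1/∂P_2 = 2P_1 = 64.8800.
ε = (∂Q_1/∂P_2)(P_2/Q_1) = 64.8800 × 13.6/2577.116 ≈ 0.342.
%ΔQ_1 ≈ ε × %ΔP_2 = 0.342 × (28%) = 9.6%.

9.6%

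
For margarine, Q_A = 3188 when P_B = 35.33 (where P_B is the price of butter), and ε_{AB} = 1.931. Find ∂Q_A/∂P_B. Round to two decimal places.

174.24

ε = (∂Q_A/∂P_B)·(P_B/Q_A) ⇒ ∂Q_A/∂P_B = ε·Q_A/P_B = 1.931 × 3188/35.33 ≈ 174.24.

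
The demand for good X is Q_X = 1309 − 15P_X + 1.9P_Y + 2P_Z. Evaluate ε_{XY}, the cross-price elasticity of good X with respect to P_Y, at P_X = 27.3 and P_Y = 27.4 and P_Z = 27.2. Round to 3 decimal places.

At P_X = 27.3 and P_Y = 27.4 and P_Z = 27.2: Q_X = 1005.96.
∂Q_X/∂P_Y = 1.9.
ε = (∂Q_X/∂P_Y)(P_Y/Q_X) = 1.9 × (27.4/1005.96) ≈ 0.052.
Since ε > 0, good X and good Y are substitutes.

0.052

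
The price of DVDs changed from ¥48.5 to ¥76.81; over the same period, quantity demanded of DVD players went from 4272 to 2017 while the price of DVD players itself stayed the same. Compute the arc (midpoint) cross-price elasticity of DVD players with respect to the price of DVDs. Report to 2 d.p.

ΔQ_A = 2017 − 4272 = -2255; ΔP_B = 76.81 − 48.5 = 28.31.
Midpoints: Q̄_A = 3144.5, P̄_B = 62.66.
ε = (ΔQ_A/Q̄_A)/(ΔP_B/P̄_B) = (-2255/3144.5)/(28.31/62.66) ≈ -1.59.
ε < 0: DVD players and DVDs are complements.

-1.59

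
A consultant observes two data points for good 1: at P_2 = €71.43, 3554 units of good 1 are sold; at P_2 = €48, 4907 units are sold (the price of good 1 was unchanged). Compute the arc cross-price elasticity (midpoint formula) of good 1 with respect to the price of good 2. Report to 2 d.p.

ΔQ_1 = 4907 − 3554 = 1353; ΔP_2 = 48 − 71.43 = -23.43.
Midpoints: Q̄_1 = 4230.5, P̄_2 = 59.72.
ε = (ΔQ_1/Q̄_1)/(ΔP_2/P̄_2) = (1353/4230.5)/(-23.43/59.72) ≈ -0.82.
ε < 0: good 1 and good 2 are complements.

-0.82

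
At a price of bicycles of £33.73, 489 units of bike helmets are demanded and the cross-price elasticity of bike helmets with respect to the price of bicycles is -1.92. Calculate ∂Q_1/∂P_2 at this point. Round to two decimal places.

-27.84

ε = (∂Q_1/∂P_2)·(P_2/Q_1) ⇒ ∂Q_1/∂P_2 = ε·Q_1/P_2 = -1.92 × 489/33.73 ≈ -27.84.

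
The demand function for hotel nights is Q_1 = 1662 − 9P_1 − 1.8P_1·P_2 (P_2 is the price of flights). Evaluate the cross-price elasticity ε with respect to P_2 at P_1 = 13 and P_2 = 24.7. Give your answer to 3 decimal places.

-0.598

At P_1 = 13 and P_2 = 24.7: Q_1 = 967.02.
∂Q_1/∂P_2 = -1.8P_1 = -1.8(13) = -23.4000.
ε = (∂Q_1/∂P_2)(P_2/Q_1) = -23.4000 × (24.7/967.02) ≈ -0.598.
ε < 0: complements.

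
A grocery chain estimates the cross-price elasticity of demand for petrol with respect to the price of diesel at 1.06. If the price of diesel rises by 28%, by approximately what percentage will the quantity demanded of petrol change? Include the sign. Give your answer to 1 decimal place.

29.7%

%ΔQ ≈ ε × %ΔP of diesel = 1.06 × (28%) = 29.7%.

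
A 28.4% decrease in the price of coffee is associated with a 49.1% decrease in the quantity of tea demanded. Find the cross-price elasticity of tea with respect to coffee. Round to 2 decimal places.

1.73

ε = (%ΔQ of tea) / (%ΔP of coffee) = (-49.1%) / (-28.4%) ≈ 1.73.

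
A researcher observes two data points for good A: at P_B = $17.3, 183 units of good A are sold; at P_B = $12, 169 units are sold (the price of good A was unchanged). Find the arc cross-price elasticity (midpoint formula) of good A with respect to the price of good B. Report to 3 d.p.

ΔQ_A = 169 − 183 = -14; ΔP_B = 12 − 17.3 = -5.3.
Midpoints: Q̄_A = 176.0, P̄_B = 14.65.
ε = (ΔQ_A/Q̄_A)/(ΔP_B/P̄_B) = (-14/176.0)/(-5.3/14.65) ≈ 0.220.
ε > 0: good A and good B are substitutes.

0.220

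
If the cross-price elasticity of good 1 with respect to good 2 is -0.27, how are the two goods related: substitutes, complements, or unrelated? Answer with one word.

complements

ε = -0.27 < 0, so a higher price of good 2 lowers demand for good 1: complements.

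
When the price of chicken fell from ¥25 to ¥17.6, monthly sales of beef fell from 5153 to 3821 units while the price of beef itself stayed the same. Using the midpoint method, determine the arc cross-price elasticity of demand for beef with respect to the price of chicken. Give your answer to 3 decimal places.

ΔQ_A = 3821 − 5153 = -1332; ΔP_B = 17.6 − 25 = -7.4.
Midpoints: Q̄_A = 4487.0, P̄_B = 21.30.
ε = (ΔQ_A/Q̄_A)/(ΔP_B/P̄_B) = (-1332/4487.0)/(-7.4/21.30) ≈ 0.854.

0.854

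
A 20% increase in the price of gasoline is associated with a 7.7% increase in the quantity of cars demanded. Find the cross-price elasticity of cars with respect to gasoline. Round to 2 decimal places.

0.39

ε = (%ΔQ of cars) / (%ΔP of gasoline) = (7.7%) / (20%) ≈ 0.39.
Positive cross-price elasticity: substitutes.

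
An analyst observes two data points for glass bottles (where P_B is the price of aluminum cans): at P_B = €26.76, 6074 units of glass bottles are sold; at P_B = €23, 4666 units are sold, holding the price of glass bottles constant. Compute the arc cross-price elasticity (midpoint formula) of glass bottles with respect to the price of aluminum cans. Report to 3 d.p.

ΔQ_A = 4666 − 6074 = -1408; ΔP_B = 23 − 26.76 = -3.76.
Midpoints: Q̄_A = 5370.0, P̄_B = 24.88.
ε = (ΔQ_A/Q̄_A)/(ΔP_B/P̄_B) = (-1408/5370.0)/(-3.76/24.88) ≈ 1.735.
ε > 0: glass bottles and aluminum cans are substitutes.

1.735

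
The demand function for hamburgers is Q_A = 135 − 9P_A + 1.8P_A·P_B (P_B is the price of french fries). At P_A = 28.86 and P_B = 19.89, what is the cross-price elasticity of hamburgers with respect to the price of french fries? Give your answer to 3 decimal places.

1.137

At P_A = 28.86 and P_B = 19.89: Q_A = 908.506.
∂Q_A/∂P_B = 1.8P_A = 1.8(28.86) = 51.9480.
ε = (∂Q_A/∂P_B)(P_B/Q_A) = 51.9480 × (19.89/908.506) ≈ 1.137.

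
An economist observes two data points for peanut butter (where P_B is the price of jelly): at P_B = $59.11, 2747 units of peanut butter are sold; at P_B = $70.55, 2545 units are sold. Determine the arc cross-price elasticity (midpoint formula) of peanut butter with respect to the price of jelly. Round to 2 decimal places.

ΔQ_A = 2545 − 2747 = -202; ΔP_B = 70.55 − 59.11 = 11.44.
Midpoints: Q̄_A = 2646.0, P̄_B = 64.83.
ε = (ΔQ_A/Q̄_A)/(ΔP_B/P̄_B) = (-202/2646.0)/(11.44/64.83) ≈ -0.43.

-0.43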